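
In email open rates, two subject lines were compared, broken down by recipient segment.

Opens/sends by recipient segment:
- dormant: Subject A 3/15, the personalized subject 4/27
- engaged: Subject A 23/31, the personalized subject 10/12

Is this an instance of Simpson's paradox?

No

Dormant: Subject A 3/15 = 20.0%, the personalized subject 4/27 = 14.8% → Subject A
Engaged: Subject A 23/31 = 74.2%, the personalized subject 10/12 = 83.3% → the personalized subject
Overall: Subject A 26/46 = 56.5%, the personalized subject 14/39 = 35.9% → Subject A
Neither sweeps: Subject A wins 1 of 2 groups, the personalized subject wins 1. Subject A wins overall but not every group — no Simpson reversal.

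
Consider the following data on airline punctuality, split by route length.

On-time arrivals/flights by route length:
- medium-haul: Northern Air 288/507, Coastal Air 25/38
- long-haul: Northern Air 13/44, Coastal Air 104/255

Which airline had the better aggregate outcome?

Northern Air

Medium-haul: Northern Air 288/507 = 56.8%, Coastal Air 25/38 = 65.8% → Coastal Air
Long-haul: Northern Air 13/44 = 29.5%, Coastal Air 104/255 = 40.8% → Coastal Air
Overall: Northern Air 301/551 = 54.6%, Coastal Air 129/293 = 44.0% → Northern Air
(Coastal Air wins every route group but Northern Air wins overall — Coastal Air's flights skew toward the low-rate long-haul group.)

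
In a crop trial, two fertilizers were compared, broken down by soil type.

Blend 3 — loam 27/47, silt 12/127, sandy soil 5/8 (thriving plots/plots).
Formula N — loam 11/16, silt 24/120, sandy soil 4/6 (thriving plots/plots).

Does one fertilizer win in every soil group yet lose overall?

Loam: Blend 3 27/47 = 57.4%, Formula N 11/16 = 68.8% → Formula N
Silt: Blend 3 12/127 = 9.4%, Formula N 24/120 = 20.0% → Formula N
Sandy soil: Blend 3 5/8 = 62.5%, Formula N 4/6 = 66.7% → Formula N
Overall: Blend 3 44/182 = 24.2%, Formula N 39/142 = 27.5% → Formula N
Formula N wins overall and in every soil group — no reversal.

No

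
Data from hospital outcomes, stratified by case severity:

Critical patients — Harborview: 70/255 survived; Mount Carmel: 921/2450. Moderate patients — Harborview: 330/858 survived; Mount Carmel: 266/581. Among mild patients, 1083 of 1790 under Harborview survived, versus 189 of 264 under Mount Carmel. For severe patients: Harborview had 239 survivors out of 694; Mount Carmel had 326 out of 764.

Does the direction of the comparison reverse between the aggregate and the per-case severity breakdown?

Critical: Harborview 70/255 = 27.5%, Mount Carmel 921/2450 = 37.6% → Mount Carmel
Moderate: Harborview 330/858 = 38.5%, Mount Carmel 266/581 = 45.8% → Mount Carmel
Mild: Harborview 1083/1790 = 60.5%, Mount Carmel 189/264 = 71.6% → Mount Carmel
Severe: Harborview 239/694 = 34.4%, Mount Carmel 326/764 = 42.7% → Mount Carmel
Overall: Harborview 1722/3597 = 47.9%, Mount Carmel 1702/4059 = 41.9% → Harborview
Mount Carmel wins each case group but Harborview wins overall — the comparison reverses. Mount Carmel's patients skew toward critical, which has a lower base rate.

Yes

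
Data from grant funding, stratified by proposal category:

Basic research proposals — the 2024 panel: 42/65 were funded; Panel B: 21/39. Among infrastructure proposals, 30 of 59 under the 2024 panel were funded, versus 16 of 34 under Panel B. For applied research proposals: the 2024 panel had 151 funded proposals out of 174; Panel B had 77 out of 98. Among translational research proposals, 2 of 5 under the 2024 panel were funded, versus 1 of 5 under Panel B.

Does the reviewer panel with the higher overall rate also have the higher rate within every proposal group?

Basic research: the 2024 panel 42/65 = 64.6%, Panel B 21/39 = 53.8% → the 2024 panel
Infrastructure: the 2024 panel 30/59 = 50.8%, Panel B 16/34 = 47.1% → the 2024 panel
Applied research: the 2024 panel 151/174 = 86.8%, Panel B 77/98 = 78.6% → the 2024 panel
Translational research: the 2024 panel 2/5 = 40.0%, Panel B 1/5 = 20.0% → the 2024 panel
Overall: the 2024 panel 225/303 = 74.3%, Panel B 115/176 = 65.3% → the 2024 panel
The 2024 panel wins overall and in every proposal group — no reversal.

Yes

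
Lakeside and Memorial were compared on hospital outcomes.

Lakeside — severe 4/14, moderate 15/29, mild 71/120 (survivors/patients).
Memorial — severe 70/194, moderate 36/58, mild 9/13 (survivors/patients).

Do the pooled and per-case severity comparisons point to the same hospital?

No

Severe: Lakeside 4/14 = 28.6%, Memorial 70/194 = 36.1% → Memorial
Moderate: Lakeside 15/29 = 51.7%, Memorial 36/58 = 62.1% → Memorial
Mild: Lakeside 71/120 = 59.2%, Memorial 9/13 = 69.2% → Memorial
Overall: Lakeside 90/163 = 55.2%, Memorial 115/265 = 43.4% → Lakeside
Memorial wins each case group but Lakeside wins overall — the comparison reverses. Memorial's patients skew toward severe, which has a lower base rate.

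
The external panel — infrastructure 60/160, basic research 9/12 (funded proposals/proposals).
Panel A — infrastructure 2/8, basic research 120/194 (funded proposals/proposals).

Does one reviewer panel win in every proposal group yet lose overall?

Yes

Infrastructure: the external panel 60/160 = 37.5%, Panel A 2/8 = 25.0% → the external panel
Basic research: the external panel 9/12 = 75.0%, Panel A 120/194 = 61.9% → the external panel
Overall: the external panel 69/172 = 40.1%, Panel A 122/202 = 60.4% → Panel A
The external panel wins each proposal group but Panel A wins overall — the comparison reverses. The external panel's proposals skew toward infrastructure, which has a lower base rate.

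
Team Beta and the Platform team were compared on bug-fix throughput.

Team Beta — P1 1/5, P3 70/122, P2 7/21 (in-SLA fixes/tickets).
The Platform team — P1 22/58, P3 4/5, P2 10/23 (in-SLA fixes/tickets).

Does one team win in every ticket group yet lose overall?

Yes

P1: Team Beta 1/5 = 20.0%, the Platform team 22/58 = 37.9% → the Platform team
P3: Team Beta 70/122 = 57.4%, the Platform team 4/5 = 80.0% → the Platform team
P2: Team Beta 7/21 = 33.3%, the Platform team 10/23 = 43.5% → the Platform team
Overall: Team Beta 78/148 = 52.7%, the Platform team 36/86 = 41.9% → Team Beta
The Platform team wins each ticket group but Team Beta wins overall — the comparison reverses. The Platform team's tickets skew toward P1, which has a lower base rate.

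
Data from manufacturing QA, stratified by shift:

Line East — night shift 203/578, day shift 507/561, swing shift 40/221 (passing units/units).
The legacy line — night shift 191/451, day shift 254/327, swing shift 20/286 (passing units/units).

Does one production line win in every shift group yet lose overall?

No

Night shift: Line East 203/578 = 35.1%, the legacy line 191/451 = 42.4% → the legacy line
Day shift: Line East 507/561 = 90.4%, the legacy line 254/327 = 77.7% → Line East
Swing shift: Line East 40/221 = 18.1%, the legacy line 20/286 = 7.0% → Line East
Overall: Line East 750/1360 = 55.1%, the legacy line 465/1064 = 43.7% → Line East
Neither sweeps: Line East wins 2 of 3 groups, the legacy line wins 1. Line East wins overall but not every group — no Simpson reversal.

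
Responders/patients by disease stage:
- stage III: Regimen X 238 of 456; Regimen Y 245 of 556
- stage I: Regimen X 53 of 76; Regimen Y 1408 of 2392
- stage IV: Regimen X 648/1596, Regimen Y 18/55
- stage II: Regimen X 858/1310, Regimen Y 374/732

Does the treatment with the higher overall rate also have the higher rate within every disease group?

No

Stage III: Regimen X 238/456 = 52.2%, Regimen Y 245/556 = 44.1% → Regimen X
Stage I: Regimen X 53/76 = 69.7%, Regimen Y 1408/2392 = 58.9% → Regimen X
Stage IV: Regimen X 648/1596 = 40.6%, Regimen Y 18/55 = 32.7% → Regimen X
Stage II: Regimen X 858/1310 = 65.5%, Regimen Y 374/732 = 51.1% → Regimen X
Overall: Regimen X 1797/3438 = 52.3%, Regimen Y 2045/3735 = 54.8% → Regimen Y
Regimen X wins each disease group but Regimen Y wins overall — the comparison reverses. Regimen X's patients skew toward stage IV, which has a lower base rate.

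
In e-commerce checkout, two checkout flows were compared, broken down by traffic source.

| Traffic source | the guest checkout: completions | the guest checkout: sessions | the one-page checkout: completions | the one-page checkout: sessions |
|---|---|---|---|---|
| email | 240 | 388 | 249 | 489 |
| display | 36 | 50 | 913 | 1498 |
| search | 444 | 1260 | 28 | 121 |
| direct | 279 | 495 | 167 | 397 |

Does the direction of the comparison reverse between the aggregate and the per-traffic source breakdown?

Email: the guest checkout 240/388 = 61.9%, the one-page checkout 249/489 = 50.9% → the guest checkout
Display: the guest checkout 36/50 = 72.0%, the one-page checkout 913/1498 = 60.9% → the guest checkout
Search: the guest checkout 444/1260 = 35.2%, the one-page checkout 28/121 = 23.1% → the guest checkout
Direct: the guest checkout 279/495 = 56.4%, the one-page checkout 167/397 = 42.1% → the guest checkout
Overall: the guest checkout 999/2193 = 45.6%, the one-page checkout 1357/2505 = 54.2% → the one-page checkout
The guest checkout wins each traffic group but the one-page checkout wins overall — the comparison reverses. The guest checkout's sessions skew toward search, which has a lower base rate.

Yes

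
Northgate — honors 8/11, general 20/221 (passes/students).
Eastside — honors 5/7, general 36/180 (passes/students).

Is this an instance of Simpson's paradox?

Honors: Northgate 8/11 = 72.7%, Eastside 5/7 = 71.4% → Northgate
General: Northgate 20/221 = 9.0%, Eastside 36/180 = 20.0% → Eastside
Overall: Northgate 28/232 = 12.1%, Eastside 41/187 = 21.9% → Eastside
Neither sweeps: Northgate wins 1 of 2 groups, Eastside wins 1. Eastside wins overall but not every group — no Simpson reversal.

No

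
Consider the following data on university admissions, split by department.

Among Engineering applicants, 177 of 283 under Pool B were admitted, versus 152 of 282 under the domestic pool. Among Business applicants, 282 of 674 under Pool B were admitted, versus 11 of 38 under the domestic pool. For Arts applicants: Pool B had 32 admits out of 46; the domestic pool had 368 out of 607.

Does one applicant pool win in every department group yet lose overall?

Engineering: Pool B 177/283 = 62.5%, the domestic pool 152/282 = 53.9% → Pool B
Business: Pool B 282/674 = 41.8%, the domestic pool 11/38 = 28.9% → Pool B
Arts: Pool B 32/46 = 69.6%, the domestic pool 368/607 = 60.6% → Pool B
Overall: Pool B 491/1003 = 49.0%, the domestic pool 531/927 = 57.3% → the domestic pool
Pool B wins each department group but the domestic pool wins overall — the comparison reverses. Pool B's applicants skew toward Business, which has a lower base rate.

Yes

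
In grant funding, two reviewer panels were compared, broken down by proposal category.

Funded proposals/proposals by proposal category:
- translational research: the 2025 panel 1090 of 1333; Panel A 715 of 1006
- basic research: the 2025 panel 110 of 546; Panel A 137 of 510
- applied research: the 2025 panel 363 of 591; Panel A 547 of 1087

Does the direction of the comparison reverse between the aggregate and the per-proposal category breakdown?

No

Translational research: the 2025 panel 1090/1333 = 81.8%, Panel A 715/1006 = 71.1% → the 2025 panel
Basic research: the 2025 panel 110/546 = 20.1%, Panel A 137/510 = 26.9% → Panel A
Applied research: the 2025 panel 363/591 = 61.4%, Panel A 547/1087 = 50.3% → the 2025 panel
Overall: the 2025 panel 1563/2470 = 63.3%, Panel A 1399/2603 = 53.7% → the 2025 panel
Neither sweeps: the 2025 panel wins 2 of 3 groups, Panel A wins 1. The 2025 panel wins overall but not every group — no Simpson reversal.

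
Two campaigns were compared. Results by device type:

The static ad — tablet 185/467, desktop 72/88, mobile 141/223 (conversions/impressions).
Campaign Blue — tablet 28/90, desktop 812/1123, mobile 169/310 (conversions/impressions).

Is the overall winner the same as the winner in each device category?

Tablet: the static ad 185/467 = 39.6%, Campaign Blue 28/90 = 31.1% → the static ad
Desktop: the static ad 72/88 = 81.8%, Campaign Blue 812/1123 = 72.3% → the static ad
Mobile: the static ad 141/223 = 63.2%, Campaign Blue 169/310 = 54.5% → the static ad
Overall: the static ad 398/778 = 51.2%, Campaign Blue 1009/1523 = 66.3% → Campaign Blue
The static ad wins each device group but Campaign Blue wins overall — the comparison reverses. The static ad's impressions skew toward tablet, which has a lower base rate.

No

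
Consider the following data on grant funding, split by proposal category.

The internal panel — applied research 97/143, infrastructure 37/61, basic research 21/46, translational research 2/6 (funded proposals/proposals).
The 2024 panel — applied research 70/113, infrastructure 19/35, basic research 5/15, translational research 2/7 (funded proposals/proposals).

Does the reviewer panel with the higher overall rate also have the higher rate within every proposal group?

Yes

Applied research: the internal panel 97/143 = 67.8%, the 2024 panel 70/113 = 61.9% → the internal panel
Infrastructure: the internal panel 37/61 = 60.7%, the 2024 panel 19/35 = 54.3% → the internal panel
Basic research: the internal panel 21/46 = 45.7%, the 2024 panel 5/15 = 33.3% → the internal panel
Translational research: the internal panel 2/6 = 33.3%, the 2024 panel 2/7 = 28.6% → the internal panel
Overall: the internal panel 157/256 = 61.3%, the 2024 panel 96/170 = 56.5% → the internal panel
The internal panel wins overall and in every proposal group — no reversal.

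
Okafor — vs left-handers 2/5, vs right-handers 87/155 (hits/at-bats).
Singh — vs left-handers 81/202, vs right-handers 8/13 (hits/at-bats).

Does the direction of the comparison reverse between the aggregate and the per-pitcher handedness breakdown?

Vs left-handers: Okafor 2/5 = 40.0%, Singh 81/202 = 40.1% → Singh
Vs right-handers: Okafor 87/155 = 56.1%, Singh 8/13 = 61.5% → Singh
Overall: Okafor 89/160 = 55.6%, Singh 89/215 = 41.4% → Okafor
Singh wins each pitcher group but Okafor wins overall — the comparison reverses. Singh's at-bats skew toward vs left-handers, which has a lower base rate.

Yes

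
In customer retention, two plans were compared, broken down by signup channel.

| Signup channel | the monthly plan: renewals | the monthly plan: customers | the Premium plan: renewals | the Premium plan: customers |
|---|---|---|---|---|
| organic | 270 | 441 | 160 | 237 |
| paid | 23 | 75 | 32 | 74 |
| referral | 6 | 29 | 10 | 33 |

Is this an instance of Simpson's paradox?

No

Organic: the monthly plan 270/441 = 61.2%, the Premium plan 160/237 = 67.5% → the Premium plan
Paid: the monthly plan 23/75 = 30.7%, the Premium plan 32/74 = 43.2% → the Premium plan
Referral: the monthly plan 6/29 = 20.7%, the Premium plan 10/33 = 30.3% → the Premium plan
Overall: the monthly plan 299/545 = 54.9%, the Premium plan 202/344 = 58.7% → the Premium plan
The Premium plan wins overall and in every signup group — no reversal.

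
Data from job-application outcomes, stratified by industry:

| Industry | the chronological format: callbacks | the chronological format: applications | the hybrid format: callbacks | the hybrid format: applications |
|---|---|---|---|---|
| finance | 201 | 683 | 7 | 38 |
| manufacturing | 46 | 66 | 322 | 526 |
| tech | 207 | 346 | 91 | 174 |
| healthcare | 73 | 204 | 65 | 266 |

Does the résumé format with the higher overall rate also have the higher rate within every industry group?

No

Finance: the chronological format 201/683 = 29.4%, the hybrid format 7/38 = 18.4% → the chronological format
Manufacturing: the chronological format 46/66 = 69.7%, the hybrid format 322/526 = 61.2% → the chronological format
Tech: the chronological format 207/346 = 59.8%, the hybrid format 91/174 = 52.3% → the chronological format
Healthcare: the chronological format 73/204 = 35.8%, the hybrid format 65/266 = 24.4% → the chronological format
Overall: the chronological format 527/1299 = 40.6%, the hybrid format 485/1004 = 48.3% → the hybrid format
The chronological format wins each industry group but the hybrid format wins overall — the comparison reverses. The chronological format's applications skew toward finance, which has a lower base rate.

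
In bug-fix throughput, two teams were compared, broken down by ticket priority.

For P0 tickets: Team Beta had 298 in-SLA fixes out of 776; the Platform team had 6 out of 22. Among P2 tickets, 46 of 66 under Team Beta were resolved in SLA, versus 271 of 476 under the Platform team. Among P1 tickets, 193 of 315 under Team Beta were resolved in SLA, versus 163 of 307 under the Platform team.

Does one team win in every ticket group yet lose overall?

Yes

P0: Team Beta 298/776 = 38.4%, the Platform team 6/22 = 27.3% → Team Beta
P2: Team Beta 46/66 = 69.7%, the Platform team 271/476 = 56.9% → Team Beta
P1: Team Beta 193/315 = 61.3%, the Platform team 163/307 = 53.1% → Team Beta
Overall: Team Beta 537/1157 = 46.4%, the Platform team 440/805 = 54.7% → the Platform team
Team Beta wins each ticket group but the Platform team wins overall — the comparison reverses. Team Beta's tickets skew toward P0, which has a lower base rate.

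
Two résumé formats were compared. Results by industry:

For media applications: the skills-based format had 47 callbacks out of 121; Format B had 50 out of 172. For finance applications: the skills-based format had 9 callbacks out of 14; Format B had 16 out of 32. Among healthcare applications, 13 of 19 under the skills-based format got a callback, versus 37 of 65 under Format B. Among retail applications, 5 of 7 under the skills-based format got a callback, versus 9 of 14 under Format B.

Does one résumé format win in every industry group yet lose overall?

Media: the skills-based format 47/121 = 38.8%, Format B 50/172 = 29.1% → the skills-based format
Finance: the skills-based format 9/14 = 64.3%, Format B 16/32 = 50.0% → the skills-based format
Healthcare: the skills-based format 13/19 = 68.4%, Format B 37/65 = 56.9% → the skills-based format
Retail: the skills-based format 5/7 = 71.4%, Format B 9/14 = 64.3% → the skills-based format
Overall: the skills-based format 74/161 = 46.0%, Format B 112/283 = 39.6% → the skills-based format
The skills-based format wins overall and in every industry group — no reversal.

No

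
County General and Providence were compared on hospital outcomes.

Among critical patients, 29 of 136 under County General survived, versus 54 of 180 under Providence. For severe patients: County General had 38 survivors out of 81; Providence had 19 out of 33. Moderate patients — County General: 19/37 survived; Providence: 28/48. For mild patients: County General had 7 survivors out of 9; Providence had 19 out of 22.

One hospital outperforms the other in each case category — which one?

Critical: County General 29/136 = 21.3%, Providence 54/180 = 30.0% → Providence
Severe: County General 38/81 = 46.9%, Providence 19/33 = 57.6% → Providence
Moderate: County General 19/37 = 51.4%, Providence 28/48 = 58.3% → Providence
Mild: County General 7/9 = 77.8%, Providence 19/22 = 86.4% → Providence
Providence has the higher rate in all 4 groups.

Providence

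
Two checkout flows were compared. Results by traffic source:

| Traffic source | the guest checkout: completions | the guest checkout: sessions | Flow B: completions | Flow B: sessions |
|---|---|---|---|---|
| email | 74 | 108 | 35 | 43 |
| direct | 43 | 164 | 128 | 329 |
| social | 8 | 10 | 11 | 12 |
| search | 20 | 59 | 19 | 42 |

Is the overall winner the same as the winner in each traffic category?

Yes

Email: the guest checkout 74/108 = 68.5%, Flow B 35/43 = 81.4% → Flow B
Direct: the guest checkout 43/164 = 26.2%, Flow B 128/329 = 38.9% → Flow B
Social: the guest checkout 8/10 = 80.0%, Flow B 11/12 = 91.7% → Flow B
Search: the guest checkout 20/59 = 33.9%, Flow B 19/42 = 45.2% → Flow B
Overall: the guest checkout 145/341 = 42.5%, Flow B 193/426 = 45.3% → Flow B
Flow B wins overall and in every traffic group — no reversal.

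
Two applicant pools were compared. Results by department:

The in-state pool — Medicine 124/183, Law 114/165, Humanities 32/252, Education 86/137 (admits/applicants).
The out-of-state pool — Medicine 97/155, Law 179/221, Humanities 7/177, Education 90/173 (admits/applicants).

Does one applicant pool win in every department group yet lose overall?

Medicine: the in-state pool 124/183 = 67.8%, the out-of-state pool 97/155 = 62.6% → the in-state pool
Law: the in-state pool 114/165 = 69.1%, the out-of-state pool 179/221 = 81.0% → the out-of-state pool
Humanities: the in-state pool 32/252 = 12.7%, the out-of-state pool 7/177 = 4.0% → the in-state pool
Education: the in-state pool 86/137 = 62.8%, the out-of-state pool 90/173 = 52.0% → the in-state pool
Overall: the in-state pool 356/737 = 48.3%, the out-of-state pool 373/726 = 51.4% → the out-of-state pool
Neither sweeps: the in-state pool wins 3 of 4 groups, the out-of-state pool wins 1. The out-of-state pool wins overall but not every group — no Simpson reversal.

No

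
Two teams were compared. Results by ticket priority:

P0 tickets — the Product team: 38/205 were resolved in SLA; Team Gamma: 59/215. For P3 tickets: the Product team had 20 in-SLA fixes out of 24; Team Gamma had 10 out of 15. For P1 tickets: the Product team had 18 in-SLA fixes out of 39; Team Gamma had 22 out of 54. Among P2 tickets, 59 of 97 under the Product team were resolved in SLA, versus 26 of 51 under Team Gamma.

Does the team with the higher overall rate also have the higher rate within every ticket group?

No

P0: the Product team 38/205 = 18.5%, Team Gamma 59/215 = 27.4% → Team Gamma
P3: the Product team 20/24 = 83.3%, Team Gamma 10/15 = 66.7% → the Product team
P1: the Product team 18/39 = 46.2%, Team Gamma 22/54 = 40.7% → the Product team
P2: the Product team 59/97 = 60.8%, Team Gamma 26/51 = 51.0% → the Product team
Overall: the Product team 135/365 = 37.0%, Team Gamma 117/335 = 34.9% → the Product team
Neither sweeps: the Product team wins 3 of 4 groups, Team Gamma wins 1. The Product team wins overall but not every group — no Simpson reversal.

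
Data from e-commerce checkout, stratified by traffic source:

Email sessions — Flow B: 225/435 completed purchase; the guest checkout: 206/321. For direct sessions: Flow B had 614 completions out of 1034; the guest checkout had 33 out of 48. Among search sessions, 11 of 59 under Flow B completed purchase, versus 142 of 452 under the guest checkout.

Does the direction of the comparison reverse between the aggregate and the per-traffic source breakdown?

Email: Flow B 225/435 = 51.7%, the guest checkout 206/321 = 64.2% → the guest checkout
Direct: Flow B 614/1034 = 59.4%, the guest checkout 33/48 = 68.8% → the guest checkout
Search: Flow B 11/59 = 18.6%, the guest checkout 142/452 = 31.4% → the guest checkout
Overall: Flow B 850/1528 = 55.6%, the guest checkout 381/821 = 46.4% → Flow B
The guest checkout wins each traffic group but Flow B wins overall — the comparison reverses. The guest checkout's sessions skew toward search, which has a lower base rate.

Yes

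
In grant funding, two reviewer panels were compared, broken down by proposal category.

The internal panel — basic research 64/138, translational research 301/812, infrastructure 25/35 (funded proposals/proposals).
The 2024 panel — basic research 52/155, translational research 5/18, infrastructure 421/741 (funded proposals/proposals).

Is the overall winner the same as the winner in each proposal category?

No

Basic research: the internal panel 64/138 = 46.4%, the 2024 panel 52/155 = 33.5% → the internal panel
Translational research: the internal panel 301/812 = 37.1%, the 2024 panel 5/18 = 27.8% → the internal panel
Infrastructure: the internal panel 25/35 = 71.4%, the 2024 panel 421/741 = 56.8% → the internal panel
Overall: the internal panel 390/985 = 39.6%, the 2024 panel 478/914 = 52.3% → the 2024 panel
The internal panel wins each proposal group but the 2024 panel wins overall — the comparison reverses. The internal panel's proposals skew toward translational research, which has a lower base rate.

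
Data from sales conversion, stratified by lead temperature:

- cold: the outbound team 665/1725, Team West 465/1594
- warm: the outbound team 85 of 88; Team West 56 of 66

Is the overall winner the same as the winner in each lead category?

Yes

Cold: the outbound team 665/1725 = 38.6%, Team West 465/1594 = 29.2% → the outbound team
Warm: the outbound team 85/88 = 96.6%, Team West 56/66 = 84.8% → the outbound team
Overall: the outbound team 750/1813 = 41.4%, Team West 521/1660 = 31.4% → the outbound team
The outbound team wins overall and in every lead group — no reversal.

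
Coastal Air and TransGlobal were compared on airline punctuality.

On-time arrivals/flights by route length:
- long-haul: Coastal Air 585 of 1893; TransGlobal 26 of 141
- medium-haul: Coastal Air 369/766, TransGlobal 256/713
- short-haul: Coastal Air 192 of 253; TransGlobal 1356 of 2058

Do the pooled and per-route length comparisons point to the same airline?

Long-haul: Coastal Air 585/1893 = 30.9%, TransGlobal 26/141 = 18.4% → Coastal Air
Medium-haul: Coastal Air 369/766 = 48.2%, TransGlobal 256/713 = 35.9% → Coastal Air
Short-haul: Coastal Air 192/253 = 75.9%, TransGlobal 1356/2058 = 65.9% → Coastal Air
Overall: Coastal Air 1146/2912 = 39.4%, TransGlobal 1638/2912 = 56.2% → TransGlobal
Coastal Air wins each route group but TransGlobal wins overall — the comparison reverses. Coastal Air's flights skew toward long-haul, which has a lower base rate.

No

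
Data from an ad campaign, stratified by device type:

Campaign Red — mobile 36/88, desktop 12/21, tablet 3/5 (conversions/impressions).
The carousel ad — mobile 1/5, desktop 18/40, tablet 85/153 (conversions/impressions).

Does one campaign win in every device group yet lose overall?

Yes

Mobile: Campaign Red 36/88 = 40.9%, the carousel ad 1/5 = 20.0% → Campaign Red
Desktop: Campaign Red 12/21 = 57.1%, the carousel ad 18/40 = 45.0% → Campaign Red
Tablet: Campaign Red 3/5 = 60.0%, the carousel ad 85/153 = 55.6% → Campaign Red
Overall: Campaign Red 51/114 = 44.7%, the carousel ad 104/198 = 52.5% → the carousel ad
Campaign Red wins each device group but the carousel ad wins overall — the comparison reverses. Campaign Red's impressions skew toward mobile, which has a lower base rate.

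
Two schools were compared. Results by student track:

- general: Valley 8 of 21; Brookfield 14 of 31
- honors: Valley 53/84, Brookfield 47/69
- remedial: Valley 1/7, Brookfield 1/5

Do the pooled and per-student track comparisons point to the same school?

Yes

General: Valley 8/21 = 38.1%, Brookfield 14/31 = 45.2% → Brookfield
Honors: Valley 53/84 = 63.1%, Brookfield 47/69 = 68.1% → Brookfield
Remedial: Valley 1/7 = 14.3%, Brookfield 1/5 = 20.0% → Brookfield
Overall: Valley 62/112 = 55.4%, Brookfield 62/105 = 59.0% → Brookfield
Brookfield wins overall and in every student group — no reversal.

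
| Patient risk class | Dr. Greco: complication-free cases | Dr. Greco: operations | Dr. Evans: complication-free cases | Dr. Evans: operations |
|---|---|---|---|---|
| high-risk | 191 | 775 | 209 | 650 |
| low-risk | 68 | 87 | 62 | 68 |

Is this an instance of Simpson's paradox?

High-risk: Dr. Greco 191/775 = 24.6%, Dr. Evans 209/650 = 32.2% → Dr. Evans
Low-risk: Dr. Greco 68/87 = 78.2%, Dr. Evans 62/68 = 91.2% → Dr. Evans
Overall: Dr. Greco 259/862 = 30.0%, Dr. Evans 271/718 = 37.7% → Dr. Evans
Dr. Evans wins overall and in every patient risk group — no reversal.

No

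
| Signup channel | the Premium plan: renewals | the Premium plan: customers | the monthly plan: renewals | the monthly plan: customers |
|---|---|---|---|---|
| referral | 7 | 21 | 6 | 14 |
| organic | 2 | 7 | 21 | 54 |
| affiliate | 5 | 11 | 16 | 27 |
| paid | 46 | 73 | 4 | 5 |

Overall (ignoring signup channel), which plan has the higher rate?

the Premium plan

Referral: the Premium plan 7/21 = 33.3%, the monthly plan 6/14 = 42.9% → the monthly plan
Organic: the Premium plan 2/7 = 28.6%, the monthly plan 21/54 = 38.9% → the monthly plan
Affiliate: the Premium plan 5/11 = 45.5%, the monthly plan 16/27 = 59.3% → the monthly plan
Paid: the Premium plan 46/73 = 63.0%, the monthly plan 4/5 = 80.0% → the monthly plan
Overall: the Premium plan 60/112 = 53.6%, the monthly plan 47/100 = 47.0% → the Premium plan
(The monthly plan wins every signup group but the Premium plan wins overall — the monthly plan's customers skew toward the low-rate organic group.)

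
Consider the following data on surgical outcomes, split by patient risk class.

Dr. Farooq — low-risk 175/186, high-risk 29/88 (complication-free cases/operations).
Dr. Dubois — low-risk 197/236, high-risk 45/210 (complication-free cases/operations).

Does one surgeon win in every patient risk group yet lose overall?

No

Low-risk: Dr. Farooq 175/186 = 94.1%, Dr. Dubois 197/236 = 83.5% → Dr. Farooq
High-risk: Dr. Farooq 29/88 = 33.0%, Dr. Dubois 45/210 = 21.4% → Dr. Farooq
Overall: Dr. Farooq 204/274 = 74.5%, Dr. Dubois 242/446 = 54.3% → Dr. Farooq
Dr. Farooq wins overall and in every patient risk group — no reversal.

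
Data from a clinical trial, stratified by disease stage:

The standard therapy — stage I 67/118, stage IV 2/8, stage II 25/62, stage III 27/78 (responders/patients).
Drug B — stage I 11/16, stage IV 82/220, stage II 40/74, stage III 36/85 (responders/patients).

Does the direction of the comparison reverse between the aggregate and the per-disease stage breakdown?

Stage I: the standard therapy 67/118 = 56.8%, Drug B 11/16 = 68.8% → Drug B
Stage IV: the standard therapy 2/8 = 25.0%, Drug B 82/220 = 37.3% → Drug B
Stage II: the standard therapy 25/62 = 40.3%, Drug B 40/74 = 54.1% → Drug B
Stage III: the standard therapy 27/78 = 34.6%, Drug B 36/85 = 42.4% → Drug B
Overall: the standard therapy 121/266 = 45.5%, Drug B 169/395 = 42.8% → the standard therapy
Drug B wins each disease group but the standard therapy wins overall — the comparison reverses. Drug B's patients skew toward stage IV, which has a lower base rate.

Yes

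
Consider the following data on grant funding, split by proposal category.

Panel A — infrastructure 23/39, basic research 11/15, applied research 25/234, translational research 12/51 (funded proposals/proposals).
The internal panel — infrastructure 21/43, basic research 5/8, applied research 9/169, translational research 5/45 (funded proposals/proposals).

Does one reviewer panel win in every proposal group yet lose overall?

No

Infrastructure: Panel A 23/39 = 59.0%, the internal panel 21/43 = 48.8% → Panel A
Basic research: Panel A 11/15 = 73.3%, the internal panel 5/8 = 62.5% → Panel A
Applied research: Panel A 25/234 = 10.7%, the internal panel 9/169 = 5.3% → Panel A
Translational research: Panel A 12/51 = 23.5%, the internal panel 5/45 = 11.1% → Panel A
Overall: Panel A 71/339 = 20.9%, the internal panel 40/265 = 15.1% → Panel A
Panel A wins overall and in every proposal group — no reversal.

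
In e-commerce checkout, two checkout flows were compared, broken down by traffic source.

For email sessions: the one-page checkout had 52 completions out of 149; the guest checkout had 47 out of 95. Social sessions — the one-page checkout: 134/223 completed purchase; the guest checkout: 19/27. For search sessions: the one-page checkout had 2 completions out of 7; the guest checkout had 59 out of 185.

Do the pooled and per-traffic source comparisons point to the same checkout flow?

Email: the one-page checkout 52/149 = 34.9%, the guest checkout 47/95 = 49.5% → the guest checkout
Social: the one-page checkout 134/223 = 60.1%, the guest checkout 19/27 = 70.4% → the guest checkout
Search: the one-page checkout 2/7 = 28.6%, the guest checkout 59/185 = 31.9% → the guest checkout
Overall: the one-page checkout 188/379 = 49.6%, the guest checkout 125/307 = 40.7% → the one-page checkout
The guest checkout wins each traffic group but the one-page checkout wins overall — the comparison reverses. The guest checkout's sessions skew toward search, which has a lower base rate.

No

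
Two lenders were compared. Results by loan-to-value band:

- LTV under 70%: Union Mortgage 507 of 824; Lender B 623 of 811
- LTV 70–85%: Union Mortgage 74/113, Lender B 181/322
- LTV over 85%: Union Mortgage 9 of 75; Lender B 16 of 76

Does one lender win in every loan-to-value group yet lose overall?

LTV under 70%: Union Mortgage 507/824 = 61.5%, Lender B 623/811 = 76.8% → Lender B
LTV 70–85%: Union Mortgage 74/113 = 65.5%, Lender B 181/322 = 56.2% → Union Mortgage
LTV over 85%: Union Mortgage 9/75 = 12.0%, Lender B 16/76 = 21.1% → Lender B
Overall: Union Mortgage 590/1012 = 58.3%, Lender B 820/1209 = 67.8% → Lender B
Neither sweeps: Union Mortgage wins 1 of 3 groups, Lender B wins 2. Lender B wins overall but not every group — no Simpson reversal.

No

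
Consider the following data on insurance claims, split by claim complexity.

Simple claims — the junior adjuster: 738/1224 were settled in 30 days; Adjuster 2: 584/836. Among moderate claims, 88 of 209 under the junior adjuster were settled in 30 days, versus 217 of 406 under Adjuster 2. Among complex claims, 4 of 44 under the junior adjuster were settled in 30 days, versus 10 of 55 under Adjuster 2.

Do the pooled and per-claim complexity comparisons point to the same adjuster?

Yes

Simple: the junior adjuster 738/1224 = 60.3%, Adjuster 2 584/836 = 69.9% → Adjuster 2
Moderate: the junior adjuster 88/209 = 42.1%, Adjuster 2 217/406 = 53.4% → Adjuster 2
Complex: the junior adjuster 4/44 = 9.1%, Adjuster 2 10/55 = 18.2% → Adjuster 2
Overall: the junior adjuster 830/1477 = 56.2%, Adjuster 2 811/1297 = 62.5% → Adjuster 2
Adjuster 2 wins overall and in every claim group — no reversal.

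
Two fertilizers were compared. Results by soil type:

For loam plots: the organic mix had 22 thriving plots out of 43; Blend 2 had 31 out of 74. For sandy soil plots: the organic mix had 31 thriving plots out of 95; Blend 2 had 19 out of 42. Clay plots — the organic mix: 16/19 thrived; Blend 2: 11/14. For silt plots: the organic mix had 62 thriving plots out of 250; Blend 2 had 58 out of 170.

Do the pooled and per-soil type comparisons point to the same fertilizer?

Loam: the organic mix 22/43 = 51.2%, Blend 2 31/74 = 41.9% → the organic mix
Sandy soil: the organic mix 31/95 = 32.6%, Blend 2 19/42 = 45.2% → Blend 2
Clay: the organic mix 16/19 = 84.2%, Blend 2 11/14 = 78.6% → the organic mix
Silt: the organic mix 62/250 = 24.8%, Blend 2 58/170 = 34.1% → Blend 2
Overall: the organic mix 131/407 = 32.2%, Blend 2 119/300 = 39.7% → Blend 2
Neither sweeps: the organic mix wins 2 of 4 groups, Blend 2 wins 2. Blend 2 wins overall but not every group — no Simpson reversal.

No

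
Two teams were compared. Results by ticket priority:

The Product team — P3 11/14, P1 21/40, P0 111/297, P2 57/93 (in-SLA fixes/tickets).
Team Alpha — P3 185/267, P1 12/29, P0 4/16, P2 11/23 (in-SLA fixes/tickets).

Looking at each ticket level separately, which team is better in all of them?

the Product team

P3: the Product team 11/14 = 78.6%, Team Alpha 185/267 = 69.3% → the Product team
P1: the Product team 21/40 = 52.5%, Team Alpha 12/29 = 41.4% → the Product team
P0: the Product team 111/297 = 37.4%, Team Alpha 4/16 = 25.0% → the Product team
P2: the Product team 57/93 = 61.3%, Team Alpha 11/23 = 47.8% → the Product team
The Product team has the higher rate in all 4 groups.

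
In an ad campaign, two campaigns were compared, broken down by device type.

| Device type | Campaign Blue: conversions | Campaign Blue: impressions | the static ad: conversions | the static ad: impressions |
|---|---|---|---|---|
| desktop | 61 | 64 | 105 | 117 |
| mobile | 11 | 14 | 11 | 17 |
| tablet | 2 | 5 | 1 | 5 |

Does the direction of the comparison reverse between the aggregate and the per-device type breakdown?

Desktop: Campaign Blue 61/64 = 95.3%, the static ad 105/117 = 89.7% → Campaign Blue
Mobile: Campaign Blue 11/14 = 78.6%, the static ad 11/17 = 64.7% → Campaign Blue
Tablet: Campaign Blue 2/5 = 40.0%, the static ad 1/5 = 20.0% → Campaign Blue
Overall: Campaign Blue 74/83 = 89.2%, the static ad 117/139 = 84.2% → Campaign Blue
Campaign Blue wins overall and in every device group — no reversal.

No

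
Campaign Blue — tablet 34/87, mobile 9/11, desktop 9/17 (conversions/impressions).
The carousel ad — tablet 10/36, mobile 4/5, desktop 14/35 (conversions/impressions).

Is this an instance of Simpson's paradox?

No

Tablet: Campaign Blue 34/87 = 39.1%, the carousel ad 10/36 = 27.8% → Campaign Blue
Mobile: Campaign Blue 9/11 = 81.8%, the carousel ad 4/5 = 80.0% → Campaign Blue
Desktop: Campaign Blue 9/17 = 52.9%, the carousel ad 14/35 = 40.0% → Campaign Blue
Overall: Campaign Blue 52/115 = 45.2%, the carousel ad 28/76 = 36.8% → Campaign Blue
Campaign Blue wins overall and in every device group — no reversal.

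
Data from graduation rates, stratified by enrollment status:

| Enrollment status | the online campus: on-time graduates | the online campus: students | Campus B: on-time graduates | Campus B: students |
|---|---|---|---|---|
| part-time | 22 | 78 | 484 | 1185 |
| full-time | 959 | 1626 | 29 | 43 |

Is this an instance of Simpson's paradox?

Yes

Part-time: the online campus 22/78 = 28.2%, Campus B 484/1185 = 40.8% → Campus B
Full-time: the online campus 959/1626 = 59.0%, Campus B 29/43 = 67.4% → Campus B
Overall: the online campus 981/1704 = 57.6%, Campus B 513/1228 = 41.8% → the online campus
Campus B wins each enrollment group but the online campus wins overall — the comparison reverses. Campus B's students skew toward part-time, which has a lower base rate.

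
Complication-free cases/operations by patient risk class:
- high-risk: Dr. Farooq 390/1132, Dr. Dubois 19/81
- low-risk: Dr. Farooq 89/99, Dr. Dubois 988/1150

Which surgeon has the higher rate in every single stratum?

High-risk: Dr. Farooq 390/1132 = 34.5%, Dr. Dubois 19/81 = 23.5% → Dr. Farooq
Low-risk: Dr. Farooq 89/99 = 89.9%, Dr. Dubois 988/1150 = 85.9% → Dr. Farooq
Dr. Farooq has the higher rate in both groups.

Dr. Farooq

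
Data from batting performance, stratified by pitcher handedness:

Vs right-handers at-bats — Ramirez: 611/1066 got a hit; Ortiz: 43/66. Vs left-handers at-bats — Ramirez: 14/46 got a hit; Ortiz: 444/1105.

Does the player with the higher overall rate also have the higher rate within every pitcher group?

Vs right-handers: Ramirez 611/1066 = 57.3%, Ortiz 43/66 = 65.2% → Ortiz
Vs left-handers: Ramirez 14/46 = 30.4%, Ortiz 444/1105 = 40.2% → Ortiz
Overall: Ramirez 625/1112 = 56.2%, Ortiz 487/1171 = 41.6% → Ramirez
Ortiz wins each pitcher group but Ramirez wins overall — the comparison reverses. Ortiz's at-bats skew toward vs left-handers, which has a lower base rate.

No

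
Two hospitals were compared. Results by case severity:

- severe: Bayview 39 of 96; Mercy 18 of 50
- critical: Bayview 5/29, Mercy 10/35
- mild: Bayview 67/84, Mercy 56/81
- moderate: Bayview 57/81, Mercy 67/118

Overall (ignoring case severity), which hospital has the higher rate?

Severe: Bayview 39/96 = 40.6%, Mercy 18/50 = 36.0% → Bayview
Critical: Bayview 5/29 = 17.2%, Mercy 10/35 = 28.6% → Mercy
Mild: Bayview 67/84 = 79.8%, Mercy 56/81 = 69.1% → Bayview
Moderate: Bayview 57/81 = 70.4%, Mercy 67/118 = 56.8% → Bayview
Overall: Bayview 168/290 = 57.9%, Mercy 151/284 = 53.2% → Bayview
(Neither sweeps every case group, but Bayview has the higher pooled rate.)

Bayview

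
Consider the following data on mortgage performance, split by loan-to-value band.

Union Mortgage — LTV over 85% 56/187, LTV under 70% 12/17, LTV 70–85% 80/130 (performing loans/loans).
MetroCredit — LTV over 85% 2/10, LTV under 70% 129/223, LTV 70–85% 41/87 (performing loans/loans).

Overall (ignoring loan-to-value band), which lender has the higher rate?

LTV over 85%: Union Mortgage 56/187 = 29.9%, MetroCredit 2/10 = 20.0% → Union Mortgage
LTV under 70%: Union Mortgage 12/17 = 70.6%, MetroCredit 129/223 = 57.8% → Union Mortgage
LTV 70–85%: Union Mortgage 80/130 = 61.5%, MetroCredit 41/87 = 47.1% → Union Mortgage
Overall: Union Mortgage 148/334 = 44.3%, MetroCredit 172/320 = 53.8% → MetroCredit
(Union Mortgage wins every loan-to-value group but MetroCredit wins overall — Union Mortgage's loans skew toward the low-rate LTV over 85% group.)

MetroCredit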